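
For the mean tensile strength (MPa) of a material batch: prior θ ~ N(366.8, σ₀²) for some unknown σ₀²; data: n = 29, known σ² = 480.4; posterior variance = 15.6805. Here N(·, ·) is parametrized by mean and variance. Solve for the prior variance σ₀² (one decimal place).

Posterior precision equals prior precision plus data precision: 1/σ_n² = 1/σ₀² + n/σ².
So 1/σ₀² = 1/15.6805 − 29/480.4 = 0.063773 − 0.060366 = 0.003407.
Hence σ₀² = 1/0.003407 ≈ 293.5.

σ₀² = 293.5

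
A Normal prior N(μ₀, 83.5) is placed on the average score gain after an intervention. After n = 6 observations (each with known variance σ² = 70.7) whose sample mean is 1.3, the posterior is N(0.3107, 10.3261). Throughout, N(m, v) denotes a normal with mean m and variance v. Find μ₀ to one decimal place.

μ₀ = -6.7

The posterior mean is a precision-weighted average: μ_n = (τ₀μ₀ + τ_data·x̄)/(τ₀+τ_data), with τ₀=1/σ₀² and τ_data=n/σ².
Here τ₀ = 1/83.5 = 0.011976 and τ_data = 6/70.7 = 0.084866, so τ_n = 0.096842.
Rearranging for μ₀: μ₀ = (μ_n·τ_n − τ_data·x̄)/τ₀ = (0.3107·0.096842 − 0.084866·1.3) / 0.011976 = -0.080237/0.011976 ≈ -6.7.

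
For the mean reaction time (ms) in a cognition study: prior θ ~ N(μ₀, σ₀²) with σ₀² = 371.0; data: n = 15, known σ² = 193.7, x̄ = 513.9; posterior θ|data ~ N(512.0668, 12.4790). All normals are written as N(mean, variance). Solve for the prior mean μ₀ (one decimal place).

The posterior mean is a precision-weighted average: μ_n = (τ₀μ₀ + τ_data·x̄)/(τ₀+τ_data), with τ₀=1/σ₀² and τ_data=n/σ².
Here τ₀ = 1/371.0 = 0.002695 and τ_data = 15/193.7 = 0.077439, so τ_n = 0.080134.
Rearranging for μ₀: μ₀ = (μ_n·τ_n − τ_data·x̄)/τ₀ = (512.0668·0.080134 − 0.077439·513.9) / 0.002695 = 1.238059/0.002695 ≈ 459.4.

μ₀ = 459.4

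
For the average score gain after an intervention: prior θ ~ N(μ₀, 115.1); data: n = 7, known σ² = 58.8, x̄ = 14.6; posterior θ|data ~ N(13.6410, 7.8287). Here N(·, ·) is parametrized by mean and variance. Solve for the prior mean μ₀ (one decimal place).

μ₀ = 0.5

With known observation variance, the Normal–Normal posterior has precision τ_n = τ₀ + n/σ² and mean μ_n = (τ₀μ₀ + (n/σ²)x̄)/τ_n.
Here τ₀ = 1/115.1 = 0.008688 and τ_data = 7/58.8 = 0.119048, so τ_n = 0.127736.
Rearranging for μ₀: μ₀ = (μ_n·τ_n − τ_data·x̄)/τ₀ = (13.6410·0.127736 − 0.119048·14.6) / 0.008688 = 0.004346/0.008688 ≈ 0.5.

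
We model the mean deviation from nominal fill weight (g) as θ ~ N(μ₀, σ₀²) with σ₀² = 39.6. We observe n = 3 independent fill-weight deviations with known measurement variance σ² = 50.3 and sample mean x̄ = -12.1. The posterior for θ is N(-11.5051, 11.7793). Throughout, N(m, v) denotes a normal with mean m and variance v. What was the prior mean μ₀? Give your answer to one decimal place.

With known observation variance, the Normal–Normal posterior has precision τ_n = τ₀ + n/σ² and mean μ_n = (τ₀μ₀ + (n/σ²)x̄)/τ_n.
Here τ₀ = 1/39.6 = 0.025253 and τ_data = 3/50.3 = 0.059642, so τ_n = 0.084895.
Rearranging for μ₀: μ₀ = (μ_n·τ_n − τ_data·x̄)/τ₀ = (-11.5051·0.084895 − 0.059642·-12.1) / 0.025253 = -0.255057/0.025253 ≈ -10.1.

μ₀ = -10.1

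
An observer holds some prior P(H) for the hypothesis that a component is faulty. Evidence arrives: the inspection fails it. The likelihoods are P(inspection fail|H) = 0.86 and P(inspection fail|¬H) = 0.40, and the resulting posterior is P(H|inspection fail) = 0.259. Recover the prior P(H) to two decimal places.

P(H) = 0.14

In odds form, posterior odds = prior odds × likelihood ratio, so prior odds = posterior odds ÷ LR.
Posterior odds = 0.259/(1−0.259) = 0.3495. LR = 0.86/0.40 = 2.1500.
Prior odds = 0.3495/2.1500 = 0.1626, so P(H) = 0.1626/(1+0.1626) ≈ 0.14.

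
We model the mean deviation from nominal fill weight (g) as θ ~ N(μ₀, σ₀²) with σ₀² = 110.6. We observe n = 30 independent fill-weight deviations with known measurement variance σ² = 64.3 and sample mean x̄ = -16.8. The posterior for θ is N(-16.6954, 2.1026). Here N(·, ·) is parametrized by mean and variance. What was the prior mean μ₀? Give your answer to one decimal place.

With known observation variance, the Normal–Normal posterior has precision τ_n = τ₀ + n/σ² and mean μ_n = (τ₀μ₀ + (n/σ²)x̄)/τ_n.
Here τ₀ = 1/110.6 = 0.009042 and τ_data = 30/64.3 = 0.466563, so τ_n = 0.475605.
Rearranging for μ₀: μ₀ = (μ_n·τ_n − τ_data·x̄)/τ₀ = (-16.6954·0.475605 − 0.466563·-16.8) / 0.009042 = -0.102157/0.009042 ≈ -11.3.

μ₀ = -11.3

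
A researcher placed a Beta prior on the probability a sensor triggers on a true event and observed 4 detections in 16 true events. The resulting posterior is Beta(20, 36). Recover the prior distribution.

Beta(16, 24)

Under Beta–binomial conjugacy the posterior parameters are (a+s, b+f).
Subtract the data counts: 20−4=16, 36−12=24.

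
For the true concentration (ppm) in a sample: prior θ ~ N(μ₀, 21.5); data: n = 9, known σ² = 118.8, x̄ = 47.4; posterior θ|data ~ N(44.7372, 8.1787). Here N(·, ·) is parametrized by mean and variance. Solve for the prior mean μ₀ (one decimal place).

The posterior mean is a precision-weighted average: μ_n = (τ₀μ₀ + τ_data·x̄)/(τ₀+τ_data), with τ₀=1/σ₀² and τ_data=n/σ².
Here τ₀ = 1/21.5 = 0.046512 and τ_data = 9/118.8 = 0.075758, so τ_n = 0.122270.
Rearranging for μ₀: μ₀ = (μ_n·τ_n − τ_data·x̄)/τ₀ = (44.7372·0.122270 − 0.075758·47.4) / 0.046512 = 1.879088/0.046512 ≈ 40.4.

μ₀ = 40.4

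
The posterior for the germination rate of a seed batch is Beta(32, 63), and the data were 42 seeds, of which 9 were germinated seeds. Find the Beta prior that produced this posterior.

Beta(23, 30)

Under Beta–binomial conjugacy the posterior parameters are (α+s, β+f).
Subtract the data counts: 32−9=23, 63−33=30.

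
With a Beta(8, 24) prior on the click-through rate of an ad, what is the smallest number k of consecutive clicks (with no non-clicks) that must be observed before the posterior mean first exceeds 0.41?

k = 9

After k clicks and 0 non-clicks the posterior is Beta(8+k, 24), with mean (8+k)/(8+24+k).
Set (8+k)/(32+k) > 0.41 and solve: k > (0.41·32 − 8)/(1 − 0.41) = 8.678.
The smallest integer exceeding 8.678 is 9.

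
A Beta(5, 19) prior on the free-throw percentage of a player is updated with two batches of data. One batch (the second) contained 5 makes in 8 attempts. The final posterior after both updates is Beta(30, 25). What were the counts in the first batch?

20 makes and 3 misses

Sequential conjugate updates are equivalent to a single update on the pooled data, so total successes = posterior α − prior α and total failures = posterior β − prior β.
Total across both batches: 30−5=25 makes, 25−19=6 misses.
Subtract the second batch: 25−5=20 makes and 6−3=3 misses.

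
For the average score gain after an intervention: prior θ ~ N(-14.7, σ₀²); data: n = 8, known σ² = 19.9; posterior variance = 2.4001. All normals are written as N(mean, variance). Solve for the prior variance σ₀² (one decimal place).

σ₀² = 68.3

For the Normal–Normal model with known σ², precisions add: τ_n = τ₀ + n/σ².
So 1/σ₀² = 1/2.4001 − 8/19.9 = 0.416649 − 0.402010 = 0.014639.
Hence σ₀² = 1/0.014639 ≈ 68.3.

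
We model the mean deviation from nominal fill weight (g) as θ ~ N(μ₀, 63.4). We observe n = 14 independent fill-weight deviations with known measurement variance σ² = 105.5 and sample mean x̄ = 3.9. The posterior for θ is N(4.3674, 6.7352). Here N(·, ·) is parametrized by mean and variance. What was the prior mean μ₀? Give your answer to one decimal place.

μ₀ = 8.3

With known observation variance, the Normal–Normal posterior has precision τ_n = τ₀ + n/σ² and mean μ_n = (τ₀μ₀ + (n/σ²)x̄)/τ_n.
Here τ₀ = 1/63.4 = 0.015773 and τ_data = 14/105.5 = 0.132701, so τ_n = 0.148474.
Rearranging for μ₀: μ₀ = (μ_n·τ_n − τ_data·x̄)/τ₀ = (4.3674·0.148474 − 0.132701·3.9) / 0.015773 = 0.130911/0.015773 ≈ 8.3.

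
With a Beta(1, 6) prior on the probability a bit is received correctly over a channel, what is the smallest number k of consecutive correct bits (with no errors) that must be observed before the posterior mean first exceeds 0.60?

k = 9

After k correct bits and 0 errors the posterior is Beta(1+k, 6), with mean (1+k)/(1+6+k).
Set (1+k)/(7+k) > 0.60 and solve: k > (0.60·7 − 1)/(1 − 0.60) = 8.000.
The smallest integer exceeding 8.000 is 9, and checking k=9: (10)/(16) = 0.6250 > 0.60.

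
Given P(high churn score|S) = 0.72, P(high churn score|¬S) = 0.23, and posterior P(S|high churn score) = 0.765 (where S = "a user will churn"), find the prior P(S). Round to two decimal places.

Bayes' rule in odds form gives O(S|E) = O(S)·[P(E|S)/P(E|¬S)], hence O(S) = O(S|E)/LR.
Posterior odds = 0.765/(1−0.765) = 3.2553. LR = 0.72/0.23 = 3.1304.
Prior odds = 3.2553/3.1304 = 1.0399, so P(S) = 1.0399/(1+1.0399) ≈ 0.51.

P(S) = 0.51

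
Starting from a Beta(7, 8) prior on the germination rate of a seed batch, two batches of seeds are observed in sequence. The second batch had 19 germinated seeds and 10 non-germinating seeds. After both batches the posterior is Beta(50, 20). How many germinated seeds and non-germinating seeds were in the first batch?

24 germinated seeds and 2 non-germinating seeds

Sequential conjugate updates are equivalent to a single update on the pooled data, so total successes = posterior α − prior α and total failures = posterior β − prior β.
Total across both batches: 50−7=43 germinated seeds, 20−8=12 non-germinating seeds.
Subtract the second batch: 43−19=24 germinated seeds and 12−10=2 non-germinating seeds.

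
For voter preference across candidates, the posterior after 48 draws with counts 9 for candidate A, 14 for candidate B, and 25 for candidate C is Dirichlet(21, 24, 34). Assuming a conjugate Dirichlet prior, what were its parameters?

Dirichlet(12, 10, 9)

For a Dirichlet(α) prior with multinomial counts c, the posterior is Dirichlet(α + c) componentwise.
Subtract each count from the matching posterior parameter: 21−9=12, 24−14=10, 34−25=9.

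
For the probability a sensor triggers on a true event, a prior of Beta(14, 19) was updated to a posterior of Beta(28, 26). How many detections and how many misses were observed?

14 detections and 7 misses

Under Beta–binomial conjugacy the posterior parameters are (a+s, b+f).
Match parameters: s=28−14=14, f=26−19=7.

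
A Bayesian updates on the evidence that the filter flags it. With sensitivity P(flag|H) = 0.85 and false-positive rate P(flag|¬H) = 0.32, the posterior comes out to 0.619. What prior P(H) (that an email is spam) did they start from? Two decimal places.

P(H) = 0.38

Bayes' rule in odds form gives O(H|E) = O(H)·[P(E|H)/P(E|¬H)], hence O(H) = O(H|E)/LR.
Posterior odds = 0.619/(1−0.619) = 1.6247. LR = 0.85/0.32 = 2.6562.
Prior odds = 1.6247/2.6562 = 0.6117, so P(H) = 0.6117/(1+0.6117) ≈ 0.38.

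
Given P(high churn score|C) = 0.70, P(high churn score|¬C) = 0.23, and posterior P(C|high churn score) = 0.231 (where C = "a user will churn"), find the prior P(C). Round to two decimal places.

In odds form, posterior odds = prior odds × likelihood ratio, so prior odds = posterior odds ÷ LR.
Posterior odds = 0.231/(1−0.231) = 0.3004. LR = 0.70/0.23 = 3.0435.
Prior odds = 0.3004/3.0435 = 0.0987, so P(C) = 0.0987/(1+0.0987) ≈ 0.09.

P(C) = 0.09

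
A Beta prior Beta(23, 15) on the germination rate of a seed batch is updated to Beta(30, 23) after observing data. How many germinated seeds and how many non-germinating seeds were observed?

7 germinated seeds and 8 non-germinating seeds

Beta is conjugate to the binomial likelihood: posterior = Beta(α+s, β+f).
So s = 30 − 23 = 7 and f = 23 − 15 = 8.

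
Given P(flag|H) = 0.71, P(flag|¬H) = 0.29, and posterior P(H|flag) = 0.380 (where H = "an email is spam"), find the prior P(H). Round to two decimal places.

Bayes' rule in odds form gives O(H|E) = O(H)·[P(E|H)/P(E|¬H)], hence O(H) = O(H|E)/LR.
Posterior odds = 0.380/(1−0.380) = 0.6129. LR = 0.71/0.29 = 2.4483.
Prior odds = 0.6129/2.4483 = 0.2503, so P(H) = 0.2503/(1+0.2503) ≈ 0.20.

P(H) = 0.20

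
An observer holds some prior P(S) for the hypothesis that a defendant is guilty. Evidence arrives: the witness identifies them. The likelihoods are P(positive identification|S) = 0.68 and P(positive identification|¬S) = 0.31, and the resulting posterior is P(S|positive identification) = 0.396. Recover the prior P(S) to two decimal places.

Bayes' rule in odds form gives O(S|E) = O(S)·[P(E|S)/P(E|¬S)], hence O(S) = O(S|E)/LR.
Posterior odds = 0.396/(1−0.396) = 0.6556. LR = 0.68/0.31 = 2.1935.
Prior odds = 0.6556/2.1935 = 0.2989, so P(S) = 0.2989/(1+0.2989) ≈ 0.23.

P(S) = 0.23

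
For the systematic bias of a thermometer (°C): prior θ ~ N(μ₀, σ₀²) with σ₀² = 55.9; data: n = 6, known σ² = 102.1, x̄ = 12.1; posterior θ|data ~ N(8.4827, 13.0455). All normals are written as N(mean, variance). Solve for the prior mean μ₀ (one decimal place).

μ₀ = -3.4

The posterior mean is a precision-weighted average: μ_n = (τ₀μ₀ + τ_data·x̄)/(τ₀+τ_data), with τ₀=1/σ₀² and τ_data=n/σ².
Here τ₀ = 1/55.9 = 0.017889 and τ_data = 6/102.1 = 0.058766, so τ_n = 0.076655.
Rearranging for μ₀: μ₀ = (μ_n·τ_n − τ_data·x̄)/τ₀ = (8.4827·0.076655 − 0.058766·12.1) / 0.017889 = -0.060827/0.017889 ≈ -3.4.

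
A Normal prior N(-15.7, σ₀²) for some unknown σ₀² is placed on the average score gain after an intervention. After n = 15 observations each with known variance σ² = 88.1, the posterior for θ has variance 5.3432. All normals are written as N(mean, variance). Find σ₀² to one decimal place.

σ₀² = 59.2

For the Normal–Normal model with known σ², precisions add: τ_n = τ₀ + n/σ².
So 1/σ₀² = 1/5.3432 − 15/88.1 = 0.187154 − 0.170261 = 0.016893.
Hence σ₀² = 1/0.016893 ≈ 59.2.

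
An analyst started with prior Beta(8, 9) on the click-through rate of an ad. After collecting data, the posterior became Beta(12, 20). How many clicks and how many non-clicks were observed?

A Beta(a, b) prior with s successes and f failures in binomial data gives a Beta(a+s, b+f) posterior.
Match parameters: s=12−8=4, f=20−9=11.

4 clicks and 11 non-clicks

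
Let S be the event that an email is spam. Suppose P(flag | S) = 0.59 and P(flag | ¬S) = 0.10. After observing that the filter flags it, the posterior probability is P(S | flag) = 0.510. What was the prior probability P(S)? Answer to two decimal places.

P(S) = 0.15

In odds form, posterior odds = prior odds × likelihood ratio, so prior odds = posterior odds ÷ LR.
Posterior odds = 0.510/(1−0.510) = 1.0408. LR = 0.59/0.10 = 5.9000.
Prior odds = 1.0408/5.9000 = 0.1764, so P(S) = 0.1764/(1+0.1764) ≈ 0.15.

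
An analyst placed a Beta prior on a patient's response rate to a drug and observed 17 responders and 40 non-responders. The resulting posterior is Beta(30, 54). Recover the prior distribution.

Beta(13, 14)

A Beta(α, β) prior with s successes and f failures in binomial data gives a Beta(α+s, β+f) posterior.
Subtract the data counts: 30−17=13, 54−40=14.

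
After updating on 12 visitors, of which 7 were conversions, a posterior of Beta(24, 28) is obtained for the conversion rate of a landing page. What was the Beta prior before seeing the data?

Beta(17, 23)

A Beta(α, β) prior with s successes and f failures in binomial data gives a Beta(α+s, β+f) posterior.
Subtract the data counts: 24−7=17, 28−5=23.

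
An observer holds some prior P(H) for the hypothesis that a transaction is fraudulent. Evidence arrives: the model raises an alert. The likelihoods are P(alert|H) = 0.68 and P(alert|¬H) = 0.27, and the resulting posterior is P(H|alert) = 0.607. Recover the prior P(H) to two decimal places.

Bayes' rule in odds form gives O(H|E) = O(H)·[P(E|H)/P(E|¬H)], hence O(H) = O(H|E)/LR.
Posterior odds = 0.607/(1−0.607) = 1.5445. LR = 0.68/0.27 = 2.5185.
Prior odds = 1.5445/2.5185 = 0.6133, so P(H) = 0.6133/(1+0.6133) ≈ 0.38.

P(H) = 0.38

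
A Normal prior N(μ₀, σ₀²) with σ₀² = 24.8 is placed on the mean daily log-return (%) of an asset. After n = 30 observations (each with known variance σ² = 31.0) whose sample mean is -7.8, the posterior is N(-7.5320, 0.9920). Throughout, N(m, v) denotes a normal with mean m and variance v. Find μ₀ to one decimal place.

The posterior mean is a precision-weighted average: μ_n = (τ₀μ₀ + τ_data·x̄)/(τ₀+τ_data), with τ₀=1/σ₀² and τ_data=n/σ².
Here τ₀ = 1/24.8 = 0.040323 and τ_data = 30/31.0 = 0.967742, so τ_n = 1.008065.
Rearranging for μ₀: μ₀ = (μ_n·τ_n − τ_data·x̄)/τ₀ = (-7.5320·1.008065 − 0.967742·-7.8) / 0.040323 = -0.044358/0.040323 ≈ -1.1.

μ₀ = -1.1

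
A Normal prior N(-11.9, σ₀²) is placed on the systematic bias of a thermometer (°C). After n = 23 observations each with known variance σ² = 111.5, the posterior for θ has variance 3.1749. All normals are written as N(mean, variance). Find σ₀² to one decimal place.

Posterior precision equals prior precision plus data precision: 1/σ_n² = 1/σ₀² + n/σ².
So 1/σ₀² = 1/3.1749 − 23/111.5 = 0.314971 − 0.206278 = 0.108693.
Hence σ₀² = 1/0.108693 ≈ 9.2.

σ₀² = 9.2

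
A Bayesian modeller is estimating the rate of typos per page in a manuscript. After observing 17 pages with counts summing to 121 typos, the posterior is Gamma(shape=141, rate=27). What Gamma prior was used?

Gamma(shape=20, rate=10)

Gamma–Poisson conjugacy: posterior shape = α + Σxᵢ, posterior rate = β + n.
So α = 141 − 121 = 20 and β = 27 − 17 = 10.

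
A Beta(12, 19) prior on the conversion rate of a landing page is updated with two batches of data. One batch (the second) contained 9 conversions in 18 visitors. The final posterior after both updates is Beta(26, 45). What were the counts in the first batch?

5 conversions and 17 bounces

Because Beta–binomial updating is additive in the counts, the combined data contributed (α_post−α_prior, β_post−β_prior) successes and failures.
Total across both batches: 26−12=14 conversions, 45−19=26 bounces.
Subtract the second batch: 14−9=5 conversions and 26−9=17 bounces.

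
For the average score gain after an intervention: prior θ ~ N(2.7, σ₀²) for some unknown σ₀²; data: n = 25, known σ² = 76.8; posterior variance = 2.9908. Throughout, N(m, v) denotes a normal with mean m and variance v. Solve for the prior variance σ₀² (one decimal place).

Posterior precision equals prior precision plus data precision: 1/σ_n² = 1/σ₀² + n/σ².
So 1/σ₀² = 1/2.9908 − 25/76.8 = 0.334359 − 0.325521 = 0.008838.
Hence σ₀² = 1/0.008838 ≈ 113.1.

σ₀² = 113.1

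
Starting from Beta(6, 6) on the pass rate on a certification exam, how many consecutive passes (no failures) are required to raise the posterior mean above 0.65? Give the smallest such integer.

k = 6

After k passes and 0 failures the posterior is Beta(6+k, 6), with mean (6+k)/(6+6+k).
Set (6+k)/(12+k) > 0.65 and solve: k > (0.65·12 − 6)/(1 − 0.65) = 5.143.
The smallest integer exceeding 5.143 is 6, and checking k=6: (12)/(18) = 0.6667 > 0.65.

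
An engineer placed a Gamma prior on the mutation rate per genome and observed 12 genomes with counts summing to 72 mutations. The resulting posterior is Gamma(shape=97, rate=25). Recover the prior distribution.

Gamma–Poisson conjugacy: posterior shape = α + Σxᵢ, posterior rate = β + n.
So α = 97 − 72 = 25 and β = 25 − 12 = 13.

Gamma(shape=25, rate=13)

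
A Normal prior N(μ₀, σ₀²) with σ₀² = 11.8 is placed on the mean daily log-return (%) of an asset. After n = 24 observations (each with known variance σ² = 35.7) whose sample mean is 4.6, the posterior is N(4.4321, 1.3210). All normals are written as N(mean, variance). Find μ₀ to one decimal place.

With known observation variance, the Normal–Normal posterior has precision τ_n = τ₀ + n/σ² and mean μ_n = (τ₀μ₀ + (n/σ²)x̄)/τ_n.
Here τ₀ = 1/11.8 = 0.084746 and τ_data = 24/35.7 = 0.672269, so τ_n = 0.757015.
Rearranging for μ₀: μ₀ = (μ_n·τ_n − τ_data·x̄)/τ₀ = (4.4321·0.757015 − 0.672269·4.6) / 0.084746 = 0.262729/0.084746 ≈ 3.1.

μ₀ = 3.1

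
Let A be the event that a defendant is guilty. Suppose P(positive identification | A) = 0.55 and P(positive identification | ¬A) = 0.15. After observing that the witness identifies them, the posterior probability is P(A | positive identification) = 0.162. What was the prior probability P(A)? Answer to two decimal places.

P(A) = 0.05

In odds form, posterior odds = prior odds × likelihood ratio, so prior odds = posterior odds ÷ LR.
Posterior odds = 0.162/(1−0.162) = 0.1933. LR = 0.55/0.15 = 3.6667.
Prior odds = 0.1933/3.6667 = 0.0527, so P(A) = 0.0527/(1+0.0527) ≈ 0.05.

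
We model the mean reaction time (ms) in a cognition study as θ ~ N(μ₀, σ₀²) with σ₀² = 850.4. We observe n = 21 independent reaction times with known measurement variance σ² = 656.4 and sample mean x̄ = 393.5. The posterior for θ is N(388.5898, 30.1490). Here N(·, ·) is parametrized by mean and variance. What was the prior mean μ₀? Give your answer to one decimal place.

μ₀ = 255.0

The posterior mean is a precision-weighted average: μ_n = (τ₀μ₀ + τ_data·x̄)/(τ₀+τ_data), with τ₀=1/σ₀² and τ_data=n/σ².
Here τ₀ = 1/850.4 = 0.001176 and τ_data = 21/656.4 = 0.031993, so τ_n = 0.033169.
Rearranging for μ₀: μ₀ = (μ_n·τ_n − τ_data·x̄)/τ₀ = (388.5898·0.033169 − 0.031993·393.5) / 0.001176 = 0.299890/0.001176 ≈ 255.0.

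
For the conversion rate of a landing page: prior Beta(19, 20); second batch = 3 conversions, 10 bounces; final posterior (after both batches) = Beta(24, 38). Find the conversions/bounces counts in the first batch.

Because Beta–binomial updating is additive in the counts, the combined data contributed (α_post−α_prior, β_post−β_prior) successes and failures.
Total across both batches: 24−19=5 conversions, 38−20=18 bounces.
Subtract the second batch: 5−3=2 conversions and 18−10=8 bounces.

2 conversions and 8 bounces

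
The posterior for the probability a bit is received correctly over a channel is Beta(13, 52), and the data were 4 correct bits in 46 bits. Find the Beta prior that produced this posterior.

Beta(9, 10)

Beta is conjugate to the binomial likelihood: posterior = Beta(α+s, β+f).
Subtract the data counts: 13−4=9, 52−42=10.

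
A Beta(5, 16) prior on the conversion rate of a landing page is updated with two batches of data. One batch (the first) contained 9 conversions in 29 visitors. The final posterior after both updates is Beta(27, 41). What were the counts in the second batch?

Sequential conjugate updates are equivalent to a single update on the pooled data, so total successes = posterior α − prior α and total failures = posterior β − prior β.
Total across both batches: 27−5=22 conversions, 41−16=25 bounces.
Subtract the first batch: 22−9=13 conversions and 25−20=5 bounces.

13 conversions and 5 bounces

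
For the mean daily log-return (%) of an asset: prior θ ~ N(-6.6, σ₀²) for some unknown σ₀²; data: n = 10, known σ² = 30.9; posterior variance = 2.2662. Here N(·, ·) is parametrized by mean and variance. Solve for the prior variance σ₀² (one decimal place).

For the Normal–Normal model with known σ², precisions add: τ_n = τ₀ + n/σ².
So 1/σ₀² = 1/2.2662 − 10/30.9 = 0.441267 − 0.323625 = 0.117642.
Hence σ₀² = 1/0.117642 ≈ 8.5.

σ₀² = 8.5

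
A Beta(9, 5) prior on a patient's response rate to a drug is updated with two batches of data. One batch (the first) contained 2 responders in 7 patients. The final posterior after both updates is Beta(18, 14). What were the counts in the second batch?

Because Beta–binomial updating is additive in the counts, the combined data contributed (α_post−α_prior, β_post−β_prior) successes and failures.
Total across both batches: 18−9=9 responders, 14−5=9 non-responders.
Subtract the first batch: 9−2=7 responders and 9−5=4 non-responders.

7 responders and 4 non-responders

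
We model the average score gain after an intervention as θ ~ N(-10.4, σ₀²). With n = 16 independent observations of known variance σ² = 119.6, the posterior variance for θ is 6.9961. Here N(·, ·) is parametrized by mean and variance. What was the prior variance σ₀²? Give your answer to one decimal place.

σ₀² = 109.2

For the Normal–Normal model with known σ², precisions add: τ_n = τ₀ + n/σ².
So 1/σ₀² = 1/6.9961 − 16/119.6 = 0.142937 − 0.133779 = 0.009158.
Hence σ₀² = 1/0.009158 ≈ 109.2.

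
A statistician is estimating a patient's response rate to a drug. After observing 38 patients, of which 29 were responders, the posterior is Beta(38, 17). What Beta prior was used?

Beta(9, 8)

Beta is conjugate to the binomial likelihood: posterior = Beta(α+s, β+f).
So α = 38 − 29 = 9 and β = 17 − 9 = 8.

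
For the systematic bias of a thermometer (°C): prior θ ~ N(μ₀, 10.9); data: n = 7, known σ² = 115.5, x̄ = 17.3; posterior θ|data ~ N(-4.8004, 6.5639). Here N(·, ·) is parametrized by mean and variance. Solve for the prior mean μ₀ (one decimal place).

μ₀ = -19.4

With known observation variance, the Normal–Normal posterior has precision τ_n = τ₀ + n/σ² and mean μ_n = (τ₀μ₀ + (n/σ²)x̄)/τ_n.
Here τ₀ = 1/10.9 = 0.091743 and τ_data = 7/115.5 = 0.060606, so τ_n = 0.152349.
Rearranging for μ₀: μ₀ = (μ_n·τ_n − τ_data·x̄)/τ₀ = (-4.8004·0.152349 − 0.060606·17.3) / 0.091743 = -1.779820/0.091743 ≈ -19.4.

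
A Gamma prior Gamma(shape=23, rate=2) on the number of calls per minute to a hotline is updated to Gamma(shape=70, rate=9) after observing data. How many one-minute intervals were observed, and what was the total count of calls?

Gamma–Poisson conjugacy: posterior shape = α + Σxᵢ, posterior rate = β + n.
Matching: Σxᵢ = 70 − 23 = 47 and n = 9 − 2 = 7.

n = 7 one-minute intervals with total 47 calls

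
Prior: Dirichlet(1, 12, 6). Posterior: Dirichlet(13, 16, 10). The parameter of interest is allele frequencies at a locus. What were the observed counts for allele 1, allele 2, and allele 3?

For a Dirichlet(α) prior with multinomial counts c, the posterior is Dirichlet(α + c) componentwise.
Counts are posterior − prior componentwise: 13−1=12, 16−12=4, 10−6=4.

counts (12, 4, 4)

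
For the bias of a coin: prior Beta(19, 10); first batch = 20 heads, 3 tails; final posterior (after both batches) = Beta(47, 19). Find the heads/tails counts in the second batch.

Sequential conjugate updates are equivalent to a single update on the pooled data, so total successes = posterior α − prior α and total failures = posterior β − prior β.
Total across both batches: 47−19=28 heads, 19−10=9 tails.
Subtract the first batch: 28−20=8 heads and 9−3=6 tails.

8 heads and 6 tails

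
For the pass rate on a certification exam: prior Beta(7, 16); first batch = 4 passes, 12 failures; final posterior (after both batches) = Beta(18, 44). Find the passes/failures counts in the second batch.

Because Beta–binomial updating is additive in the counts, the combined data contributed (α_post−α_prior, β_post−β_prior) successes and failures.
Total across both batches: 18−7=11 passes, 44−16=28 failures.
Subtract the first batch: 11−4=7 passes and 28−12=16 failures.

7 passes and 16 failures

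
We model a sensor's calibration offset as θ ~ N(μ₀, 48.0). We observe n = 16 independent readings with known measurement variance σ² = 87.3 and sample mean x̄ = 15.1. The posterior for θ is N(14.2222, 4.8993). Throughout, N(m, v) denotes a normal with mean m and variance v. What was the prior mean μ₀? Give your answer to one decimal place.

μ₀ = 6.5

With known observation variance, the Normal–Normal posterior has precision τ_n = τ₀ + n/σ² and mean μ_n = (τ₀μ₀ + (n/σ²)x̄)/τ_n.
Here τ₀ = 1/48.0 = 0.020833 and τ_data = 16/87.3 = 0.183276, so τ_n = 0.204109.
Rearranging for μ₀: μ₀ = (μ_n·τ_n − τ_data·x̄)/τ₀ = (14.2222·0.204109 − 0.183276·15.1) / 0.020833 = 0.135411/0.020833 ≈ 6.5.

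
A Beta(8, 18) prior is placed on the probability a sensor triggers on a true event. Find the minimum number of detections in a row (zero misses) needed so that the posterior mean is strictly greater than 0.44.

After k detections and 0 misses the posterior is Beta(8+k, 18), with mean (8+k)/(8+18+k).
Set (8+k)/(26+k) > 0.44 and solve: k > (0.44·26 − 8)/(1 − 0.44) = 6.143.
The smallest integer exceeding 6.143 is 7, and checking k=7: (15)/(33) = 0.4545 > 0.44.

k = 7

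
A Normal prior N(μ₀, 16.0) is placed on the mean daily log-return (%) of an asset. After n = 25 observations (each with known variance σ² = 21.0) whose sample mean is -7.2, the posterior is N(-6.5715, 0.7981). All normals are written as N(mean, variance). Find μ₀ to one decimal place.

μ₀ = 5.4

The posterior mean is a precision-weighted average: μ_n = (τ₀μ₀ + τ_data·x̄)/(τ₀+τ_data), with τ₀=1/σ₀² and τ_data=n/σ².
Here τ₀ = 1/16.0 = 0.062500 and τ_data = 25/21.0 = 1.190476, so τ_n = 1.252976.
Rearranging for μ₀: μ₀ = (μ_n·τ_n − τ_data·x̄)/τ₀ = (-6.5715·1.252976 − 1.190476·-7.2) / 0.062500 = 0.337495/0.062500 ≈ 5.4.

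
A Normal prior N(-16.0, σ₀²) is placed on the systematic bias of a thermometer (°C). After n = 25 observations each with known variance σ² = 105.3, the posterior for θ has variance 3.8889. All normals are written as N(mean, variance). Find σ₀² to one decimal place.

σ₀² = 50.7

Posterior precision equals prior precision plus data precision: 1/σ_n² = 1/σ₀² + n/σ².
So 1/σ₀² = 1/3.8889 − 25/105.3 = 0.257142 − 0.237417 = 0.019725.
Hence σ₀² = 1/0.019725 ≈ 50.7.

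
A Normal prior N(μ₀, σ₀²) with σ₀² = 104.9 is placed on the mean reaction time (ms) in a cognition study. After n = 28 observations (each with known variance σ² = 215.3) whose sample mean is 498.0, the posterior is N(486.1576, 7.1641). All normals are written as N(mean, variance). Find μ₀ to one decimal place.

The posterior mean is a precision-weighted average: μ_n = (τ₀μ₀ + τ_data·x̄)/(τ₀+τ_data), with τ₀=1/σ₀² and τ_data=n/σ².
Here τ₀ = 1/104.9 = 0.009533 and τ_data = 28/215.3 = 0.130051, so τ_n = 0.139584.
Rearranging for μ₀: μ₀ = (μ_n·τ_n − τ_data·x̄)/τ₀ = (486.1576·0.139584 − 0.130051·498.0) / 0.009533 = 3.094424/0.009533 ≈ 324.6.

μ₀ = 324.6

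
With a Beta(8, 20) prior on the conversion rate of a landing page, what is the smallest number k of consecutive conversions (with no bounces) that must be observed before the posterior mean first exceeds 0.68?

k = 35

After k conversions and 0 bounces the posterior is Beta(8+k, 20), with mean (8+k)/(8+20+k).
Set (8+k)/(28+k) > 0.68 and solve: k > (0.68·28 − 8)/(1 − 0.68) = 34.500.
The smallest integer exceeding 34.500 is 35, and checking k=35: (43)/(63) = 0.6825 > 0.68.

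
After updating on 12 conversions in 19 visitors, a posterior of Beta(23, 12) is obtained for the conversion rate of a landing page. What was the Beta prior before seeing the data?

A Beta(α, β) prior with s successes and f failures in binomial data gives a Beta(α+s, β+f) posterior.
Subtract the data counts: 23−12=11, 12−7=5.

Beta(11, 5)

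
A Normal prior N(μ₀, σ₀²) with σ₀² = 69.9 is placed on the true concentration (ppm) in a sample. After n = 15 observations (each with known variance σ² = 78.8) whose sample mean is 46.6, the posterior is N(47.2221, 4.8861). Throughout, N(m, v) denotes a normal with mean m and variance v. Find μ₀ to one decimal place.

μ₀ = 55.5

With known observation variance, the Normal–Normal posterior has precision τ_n = τ₀ + n/σ² and mean μ_n = (τ₀μ₀ + (n/σ²)x̄)/τ_n.
Here τ₀ = 1/69.9 = 0.014306 and τ_data = 15/78.8 = 0.190355, so τ_n = 0.204661.
Rearranging for μ₀: μ₀ = (μ_n·τ_n − τ_data·x̄)/τ₀ = (47.2221·0.204661 − 0.190355·46.6) / 0.014306 = 0.793979/0.014306 ≈ 55.5.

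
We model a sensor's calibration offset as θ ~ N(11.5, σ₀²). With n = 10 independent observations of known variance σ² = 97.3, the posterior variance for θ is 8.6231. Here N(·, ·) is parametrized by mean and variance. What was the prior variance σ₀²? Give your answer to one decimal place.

For the Normal–Normal model with known σ², precisions add: τ_n = τ₀ + n/σ².
So 1/σ₀² = 1/8.6231 − 10/97.3 = 0.115968 − 0.102775 = 0.013193.
Hence σ₀² = 1/0.013193 ≈ 75.8.

σ₀² = 75.8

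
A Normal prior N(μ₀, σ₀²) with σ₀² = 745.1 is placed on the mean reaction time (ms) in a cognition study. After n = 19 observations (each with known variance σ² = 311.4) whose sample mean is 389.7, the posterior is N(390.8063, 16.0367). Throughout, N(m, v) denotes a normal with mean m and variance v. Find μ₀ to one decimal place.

The posterior mean is a precision-weighted average: μ_n = (τ₀μ₀ + τ_data·x̄)/(τ₀+τ_data), with τ₀=1/σ₀² and τ_data=n/σ².
Here τ₀ = 1/745.1 = 0.001342 and τ_data = 19/311.4 = 0.061015, so τ_n = 0.062357.
Rearranging for μ₀: μ₀ = (μ_n·τ_n − τ_data·x̄)/τ₀ = (390.8063·0.062357 − 0.061015·389.7) / 0.001342 = 0.591963/0.001342 ≈ 441.1.

μ₀ = 441.1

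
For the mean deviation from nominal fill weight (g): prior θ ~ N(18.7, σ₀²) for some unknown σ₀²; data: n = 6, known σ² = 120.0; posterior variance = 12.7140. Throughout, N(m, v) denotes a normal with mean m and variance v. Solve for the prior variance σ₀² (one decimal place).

σ₀² = 34.9

For the Normal–Normal model with known σ², precisions add: τ_n = τ₀ + n/σ².
So 1/σ₀² = 1/12.7140 − 6/120.0 = 0.078653 − 0.050000 = 0.028653.
Hence σ₀² = 1/0.028653 ≈ 34.9.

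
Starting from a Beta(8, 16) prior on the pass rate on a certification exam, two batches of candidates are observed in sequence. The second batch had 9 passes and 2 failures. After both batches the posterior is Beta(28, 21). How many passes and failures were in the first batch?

11 passes and 3 failures

Sequential conjugate updates are equivalent to a single update on the pooled data, so total successes = posterior α − prior α and total failures = posterior β − prior β.
Total across both batches: 28−8=20 passes, 21−16=5 failures.
Subtract the second batch: 20−9=11 passes and 5−2=3 failures.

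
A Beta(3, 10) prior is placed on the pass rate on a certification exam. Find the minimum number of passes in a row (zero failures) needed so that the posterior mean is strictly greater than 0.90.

After k passes and 0 failures the posterior is Beta(3+k, 10), with mean (3+k)/(3+10+k).
Set (3+k)/(13+k) > 0.90 and solve: k > (0.90·13 − 3)/(1 − 0.90) = 87.000.
The smallest integer exceeding 87.000 is 88, and checking k=88: (91)/(101) = 0.9010 > 0.90.

k = 88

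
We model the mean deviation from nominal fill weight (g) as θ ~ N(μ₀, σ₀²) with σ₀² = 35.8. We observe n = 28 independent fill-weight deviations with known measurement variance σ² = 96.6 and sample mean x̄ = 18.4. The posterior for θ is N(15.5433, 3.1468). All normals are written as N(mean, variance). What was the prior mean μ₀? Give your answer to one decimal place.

With known observation variance, the Normal–Normal posterior has precision τ_n = τ₀ + n/σ² and mean μ_n = (τ₀μ₀ + (n/σ²)x̄)/τ_n.
Here τ₀ = 1/35.8 = 0.027933 and τ_data = 28/96.6 = 0.289855, so τ_n = 0.317788.
Rearranging for μ₀: μ₀ = (μ_n·τ_n − τ_data·x̄)/τ₀ = (15.5433·0.317788 − 0.289855·18.4) / 0.027933 = -0.393858/0.027933 ≈ -14.1.

μ₀ = -14.1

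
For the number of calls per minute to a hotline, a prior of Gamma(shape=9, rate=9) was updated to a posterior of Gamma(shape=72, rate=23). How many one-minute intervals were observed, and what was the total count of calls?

A Gamma(α, β) prior (rate parametrization) on a Poisson rate with n observations summing to S gives posterior Gamma(α+S, β+n).
Matching: Σxᵢ = 72 − 9 = 63 and n = 23 − 9 = 14.

n = 14 one-minute intervals with total 63 calls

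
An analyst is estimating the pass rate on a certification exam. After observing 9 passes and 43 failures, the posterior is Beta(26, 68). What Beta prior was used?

A Beta(α, β) prior with s successes and f failures in binomial data gives a Beta(α+s, β+f) posterior.
Subtract the data counts: 26−9=17, 68−43=25.

Beta(17, 25)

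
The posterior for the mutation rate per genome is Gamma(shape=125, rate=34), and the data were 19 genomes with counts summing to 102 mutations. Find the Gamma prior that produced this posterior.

Gamma–Poisson conjugacy: posterior shape = α + Σxᵢ, posterior rate = β + n.
So α = 125 − 102 = 23 and β = 34 − 19 = 15.

Gamma(shape=23, rate=15)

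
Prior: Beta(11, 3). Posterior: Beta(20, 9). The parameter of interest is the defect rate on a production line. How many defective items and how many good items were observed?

9 defective items and 6 good items

Beta is conjugate to the binomial likelihood: posterior = Beta(a+s, b+f).
So s = 20 − 11 = 9 and f = 9 − 3 = 6.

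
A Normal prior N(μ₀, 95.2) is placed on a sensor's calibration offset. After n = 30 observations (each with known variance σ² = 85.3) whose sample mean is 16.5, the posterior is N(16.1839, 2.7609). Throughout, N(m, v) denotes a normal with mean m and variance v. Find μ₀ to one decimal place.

The posterior mean is a precision-weighted average: μ_n = (τ₀μ₀ + τ_data·x̄)/(τ₀+τ_data), with τ₀=1/σ₀² and τ_data=n/σ².
Here τ₀ = 1/95.2 = 0.010504 and τ_data = 30/85.3 = 0.351700, so τ_n = 0.362204.
Rearranging for μ₀: μ₀ = (μ_n·τ_n − τ_data·x̄)/τ₀ = (16.1839·0.362204 − 0.351700·16.5) / 0.010504 = 0.058823/0.010504 ≈ 5.6.

μ₀ = 5.6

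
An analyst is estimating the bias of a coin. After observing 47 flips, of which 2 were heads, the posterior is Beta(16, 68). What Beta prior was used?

Beta(14, 23)

Beta is conjugate to the binomial likelihood: posterior = Beta(a+s, b+f).
So a = 16 − 2 = 14 and b = 68 − 45 = 23.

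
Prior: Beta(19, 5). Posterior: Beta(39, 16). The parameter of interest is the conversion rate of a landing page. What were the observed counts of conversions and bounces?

Under Beta–binomial conjugacy the posterior parameters are (a+s, b+f).
So s = 39 − 19 = 20 and f = 16 − 5 = 11.

20 conversions and 11 bounces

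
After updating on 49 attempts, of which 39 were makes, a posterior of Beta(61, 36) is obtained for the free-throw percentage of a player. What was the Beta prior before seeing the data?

Beta(22, 26)

Beta is conjugate to the binomial likelihood: posterior = Beta(α+s, β+f).
Subtract the data counts: 61−39=22, 36−10=26.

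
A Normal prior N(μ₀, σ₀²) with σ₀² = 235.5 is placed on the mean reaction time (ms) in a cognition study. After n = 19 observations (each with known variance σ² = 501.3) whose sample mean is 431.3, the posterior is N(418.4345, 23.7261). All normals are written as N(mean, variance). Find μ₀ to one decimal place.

The posterior mean is a precision-weighted average: μ_n = (τ₀μ₀ + τ_data·x̄)/(τ₀+τ_data), with τ₀=1/σ₀² and τ_data=n/σ².
Here τ₀ = 1/235.5 = 0.004246 and τ_data = 19/501.3 = 0.037901, so τ_n = 0.042147.
Rearranging for μ₀: μ₀ = (μ_n·τ_n − τ_data·x̄)/τ₀ = (418.4345·0.042147 − 0.037901·431.3) / 0.004246 = 1.289058/0.004246 ≈ 303.6.

μ₀ = 303.6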